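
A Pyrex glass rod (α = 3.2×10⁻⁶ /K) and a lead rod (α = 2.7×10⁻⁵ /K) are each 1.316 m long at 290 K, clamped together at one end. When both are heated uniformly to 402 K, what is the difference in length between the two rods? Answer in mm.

ΔT = 112 K
Pyrex glass: ΔL = 3.2×10⁻⁶ × 1.316 m × 112 = 4.7165×10⁻⁴ m = 0.47165 mm
lead: ΔL = 2.7×10⁻⁵ × 1.316 m × 112 = 3.9796×10⁻³ m = 3.9796 mm
difference = 3.9796 − 0.47165 = 3.50795 mm

3.51 mm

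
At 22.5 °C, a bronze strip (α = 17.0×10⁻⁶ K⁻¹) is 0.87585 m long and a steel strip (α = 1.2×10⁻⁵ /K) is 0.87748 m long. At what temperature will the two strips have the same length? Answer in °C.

L₁(1 + α₁ΔT) = L₂(1 + α₂ΔT) ⇒ ΔT = (L₂ − L₁)/(α₁L₁ − α₂L₂)
L₂ − L₁ = 0.87748 − 0.87585 = 1.63×10⁻³ m
α₁L₁ − α₂L₂ = 17.0×10⁻⁶×0.87585 − 1.2×10⁻⁵×0.87748 = 4.35969×10⁻⁶ m/K
ΔT = 1.63×10⁻³ / 4.35969×10⁻⁶ = 373.880 K
T = 22.5 + 373.880 = 396.380 °C

T = 396.4 °C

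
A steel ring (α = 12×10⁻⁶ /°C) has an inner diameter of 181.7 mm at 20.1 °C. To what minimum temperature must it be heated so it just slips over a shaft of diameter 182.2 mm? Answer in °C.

Required Δd = 182.2 − 181.7 = 0.5 mm
Δd = αd₀ΔT ⇒ ΔT = Δd/(αd₀) = 0.5 / (12×10⁻⁶ × 181.7) = 229.32 K
T_min = 20.1 + 229.32 = 249.42 °C

T = 249 °C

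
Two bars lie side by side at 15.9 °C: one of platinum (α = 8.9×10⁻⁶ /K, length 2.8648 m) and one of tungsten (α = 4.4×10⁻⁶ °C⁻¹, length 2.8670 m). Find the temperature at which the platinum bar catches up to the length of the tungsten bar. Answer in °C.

T = 186.7 °C

Equal length when α₁L₁ΔT − α₂L₂ΔT = L₂ − L₁ = 2.20×10⁻³ m
α₁L₁ = 2.549672×10⁻⁵, α₂L₂ = 1.26148×10⁻⁵ → Δ(αL) = 1.288192×10⁻⁵ m/K
ΔT = 2.20×10⁻³ / 1.288192×10⁻⁵ = 170.782 K, so T = 15.9 + 170.782 = 186.682 °C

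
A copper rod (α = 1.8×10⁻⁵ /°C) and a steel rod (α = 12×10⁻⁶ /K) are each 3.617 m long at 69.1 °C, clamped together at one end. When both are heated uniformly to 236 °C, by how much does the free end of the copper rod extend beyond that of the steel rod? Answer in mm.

3.62 mm

ΔT = 166.9 K
copper: ΔL = 1.8×10⁻⁵ × 3.617 m × 166.9 = 1.0866×10⁻² m = 10.866 mm
steel: ΔL = 12×10⁻⁶ × 3.617 m × 166.9 = 7.2441×10⁻³ m = 7.2441 mm
difference = 10.866 − 7.2441 = 3.6219 mm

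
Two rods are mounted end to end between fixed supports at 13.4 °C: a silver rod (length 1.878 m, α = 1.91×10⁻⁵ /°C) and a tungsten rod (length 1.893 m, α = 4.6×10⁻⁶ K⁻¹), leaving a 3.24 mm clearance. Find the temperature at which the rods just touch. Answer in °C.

Gap closes when ΔL₁ + ΔL₂ = 3.24 mm = 3.24×10⁻³ m
(α₁L₁ + α₂L₂)ΔT = g
α₁L₁ + α₂L₂ = 1.91×10⁻⁵×1.878 + 4.6×10⁻⁶×1.893 = 4.45776×10⁻⁵ m/K
ΔT = 3.24×10⁻³ / 4.45776×10⁻⁵ = 72.682 K
T = 13.4 + 72.682 = 86.082 °C

T = 86.1 °C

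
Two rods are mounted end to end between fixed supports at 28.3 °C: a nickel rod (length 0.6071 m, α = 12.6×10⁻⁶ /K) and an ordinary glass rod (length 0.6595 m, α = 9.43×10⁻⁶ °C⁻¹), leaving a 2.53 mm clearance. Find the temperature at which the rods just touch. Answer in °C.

α₁L₁ = 7.64946×10⁻⁶ m/K, α₂L₂ = 6.219085×10⁻⁶ m/K → total 1.3868545×10⁻⁵ m/K
ΔT = g/(α₁L₁+α₂L₂) = 2.53×10⁻³ / 1.3868545×10⁻⁵ = 182.43 K
T = 28.3 + 182.43 = 210.73 °C

T = 211 °C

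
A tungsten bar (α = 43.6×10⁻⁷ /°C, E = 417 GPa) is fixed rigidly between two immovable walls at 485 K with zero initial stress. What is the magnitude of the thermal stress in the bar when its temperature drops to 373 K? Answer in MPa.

Fully constrained: the free strain ε = αΔT is blocked, so σ = Eε = EαΔT.
|ΔT| = 112 K
σ = 417×10⁹ × 43.6×10⁻⁷ × 112 = 2.04×10⁸ Pa

σ = 204 MPa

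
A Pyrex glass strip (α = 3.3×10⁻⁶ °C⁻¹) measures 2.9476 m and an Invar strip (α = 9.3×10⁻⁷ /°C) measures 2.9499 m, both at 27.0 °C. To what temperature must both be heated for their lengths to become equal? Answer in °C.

L₁(1 + α₁ΔT) = L₂(1 + α₂ΔT) ⇒ ΔT = (L₂ − L₁)/(α₁L₁ − α₂L₂)
L₂ − L₁ = 2.9499 − 2.9476 = 2.30×10⁻³ m
α₁L₁ − α₂L₂ = 3.3×10⁻⁶×2.9476 − 9.3×10⁻⁷×2.9499 = 6.983673×10⁻⁶ m/K
ΔT = 2.30×10⁻³ / 6.983673×10⁻⁶ = 329.340 K
T = 27.0 + 329.340 = 356.340 °C

T = 356.3 °C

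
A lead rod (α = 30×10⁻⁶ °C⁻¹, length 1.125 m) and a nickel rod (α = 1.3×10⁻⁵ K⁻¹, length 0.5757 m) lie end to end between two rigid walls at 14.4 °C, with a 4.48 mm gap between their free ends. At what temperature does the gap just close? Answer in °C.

T = 123 °C

α₁L₁ = 3.375×10⁻⁵ m/K, α₂L₂ = 7.4841×10⁻⁶ m/K → total 4.12341×10⁻⁵ m/K
ΔT = g/(α₁L₁+α₂L₂) = 4.48×10⁻³ / 4.12341×10⁻⁵ = 108.65 K
T = 14.4 + 108.65 = 123.05 °C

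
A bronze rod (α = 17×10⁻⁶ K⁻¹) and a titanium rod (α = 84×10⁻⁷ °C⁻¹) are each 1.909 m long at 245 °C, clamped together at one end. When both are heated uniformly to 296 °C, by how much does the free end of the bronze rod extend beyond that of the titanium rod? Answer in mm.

0.837 mm

ΔT = 51 K
bronze: ΔL = 17×10⁻⁶ × 1.909 m × 51 = 1.6551×10⁻³ m = 1.6551 mm
titanium: ΔL = 84×10⁻⁷ × 1.909 m × 51 = 8.1782×10⁻⁴ m = 0.81782 mm
difference = 1.6551 − 0.81782 = 0.83728 mm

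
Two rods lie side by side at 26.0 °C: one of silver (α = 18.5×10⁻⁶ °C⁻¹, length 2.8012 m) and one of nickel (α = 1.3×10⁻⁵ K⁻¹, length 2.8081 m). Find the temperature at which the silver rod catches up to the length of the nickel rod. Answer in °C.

T = 476.5 °C

Equal length when α₁L₁ΔT − α₂L₂ΔT = L₂ − L₁ = 6.90×10⁻³ m
α₁L₁ = 5.18222×10⁻⁵, α₂L₂ = 3.65053×10⁻⁵ → Δ(αL) = 1.53169×10⁻⁵ m/K
ΔT = 6.90×10⁻³ / 1.53169×10⁻⁵ = 450.483 K, so T = 26.0 + 450.483 = 476.483 °C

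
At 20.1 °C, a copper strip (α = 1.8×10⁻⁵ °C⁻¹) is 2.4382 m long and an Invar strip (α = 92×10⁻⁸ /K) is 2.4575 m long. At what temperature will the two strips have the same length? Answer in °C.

T = 483.7 °C

L₁(1 + α₁ΔT) = L₂(1 + α₂ΔT) ⇒ ΔT = (L₂ − L₁)/(α₁L₁ − α₂L₂)
L₂ − L₁ = 2.4575 − 2.4382 = 1.93×10⁻² m
α₁L₁ − α₂L₂ = 1.8×10⁻⁵×2.4382 − 92×10⁻⁸×2.4575 = 4.16267×10⁻⁵ m/K
ΔT = 1.93×10⁻² / 4.16267×10⁻⁵ = 463.645 K
T = 20.1 + 463.645 = 483.745 °C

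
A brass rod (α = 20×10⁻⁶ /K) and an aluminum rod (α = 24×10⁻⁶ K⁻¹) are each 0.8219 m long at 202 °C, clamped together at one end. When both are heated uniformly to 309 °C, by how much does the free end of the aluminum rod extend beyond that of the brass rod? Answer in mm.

0.352 mm

ΔT = 107 K
brass: ΔL = 20×10⁻⁶ × 0.8219 m × 107 = 1.7589×10⁻³ m = 1.7589 mm
aluminum: ΔL = 24×10⁻⁶ × 0.8219 m × 107 = 2.1106×10⁻³ m = 2.1106 mm
difference = 2.1106 − 1.7589 = 0.3517 mm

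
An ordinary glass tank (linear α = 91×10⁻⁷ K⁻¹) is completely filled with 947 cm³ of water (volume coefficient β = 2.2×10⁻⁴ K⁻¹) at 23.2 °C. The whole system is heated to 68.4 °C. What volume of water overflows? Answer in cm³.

The tank also expands: β_container ≈ 3α = 2.73×10⁻⁵ /K
Net overflow = V₀(β_liq − 3α_cont)ΔT
β − 3α = 2.20×10⁻⁴ − 2.73×10⁻⁵ = 1.927×10⁻⁴ /K; ΔT = 45.2 K
ΔV = 947 × 1.927×10⁻⁴ × 45.2 = 8.25 cm³

8.25 cm³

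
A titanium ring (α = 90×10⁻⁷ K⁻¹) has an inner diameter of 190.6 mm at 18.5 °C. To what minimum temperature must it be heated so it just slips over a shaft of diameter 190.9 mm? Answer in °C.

T = 193 °C

Required Δd = 190.9 − 190.6 = 0.3 mm
Δd = αd₀ΔT ⇒ ΔT = Δd/(αd₀) = 0.3 / (90×10⁻⁷ × 190.6) = 174.89 K
T_min = 18.5 + 174.89 = 193.39 °C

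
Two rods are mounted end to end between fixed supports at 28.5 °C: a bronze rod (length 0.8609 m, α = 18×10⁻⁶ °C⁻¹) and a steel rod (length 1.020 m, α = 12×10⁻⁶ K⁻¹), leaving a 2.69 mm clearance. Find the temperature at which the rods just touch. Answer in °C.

T = 125 °C

α₁L₁ = 1.54962×10⁻⁵ m/K, α₂L₂ = 1.224×10⁻⁵ m/K → total 2.77362×10⁻⁵ m/K
ΔT = g/(α₁L₁+α₂L₂) = 2.69×10⁻³ / 2.77362×10⁻⁵ = 96.99 K
T = 28.5 + 96.99 = 125.49 °C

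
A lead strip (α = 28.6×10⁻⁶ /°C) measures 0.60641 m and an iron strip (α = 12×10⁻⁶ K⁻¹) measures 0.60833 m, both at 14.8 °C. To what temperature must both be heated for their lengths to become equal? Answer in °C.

T = 206.0 °C

L₁(1 + α₁ΔT) = L₂(1 + α₂ΔT) ⇒ ΔT = (L₂ − L₁)/(α₁L₁ − α₂L₂)
L₂ − L₁ = 0.60833 − 0.60641 = 1.92×10⁻³ m
α₁L₁ − α₂L₂ = 28.6×10⁻⁶×0.60641 − 12×10⁻⁶×0.60833 = 1.0043366×10⁻⁵ m/K
ΔT = 1.92×10⁻³ / 1.0043366×10⁻⁵ = 191.171 K
T = 14.8 + 191.171 = 205.971 °C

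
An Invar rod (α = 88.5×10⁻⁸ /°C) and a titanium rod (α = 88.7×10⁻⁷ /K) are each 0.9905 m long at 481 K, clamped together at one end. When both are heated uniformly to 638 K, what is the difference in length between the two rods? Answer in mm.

ΔT = 157 K
Invar: ΔL = 88.5×10⁻⁸ × 0.9905 m × 157 = 1.3763×10⁻⁴ m = 0.13763 mm
titanium: ΔL = 88.7×10⁻⁷ × 0.9905 m × 157 = 1.3794×10⁻³ m = 1.3794 mm
difference = 1.3794 − 0.13763 = 1.24177 mm

1.24 mm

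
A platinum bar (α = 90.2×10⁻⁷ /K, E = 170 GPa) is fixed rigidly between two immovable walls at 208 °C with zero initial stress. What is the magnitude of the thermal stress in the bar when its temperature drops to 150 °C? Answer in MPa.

Fully constrained: the free strain ε = αΔT is blocked, so σ = Eε = EαΔT.
|ΔT| = 58 K
σ = 170×10⁹ × 90.2×10⁻⁷ × 58 = 8.89×10⁷ Pa

σ = 88.9 MPa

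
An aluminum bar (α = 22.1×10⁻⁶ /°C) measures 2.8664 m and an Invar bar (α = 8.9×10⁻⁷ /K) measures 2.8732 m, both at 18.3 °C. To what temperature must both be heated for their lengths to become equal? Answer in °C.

T = 130.2 °C

L₁(1 + α₁ΔT) = L₂(1 + α₂ΔT) ⇒ ΔT = (L₂ − L₁)/(α₁L₁ − α₂L₂)
L₂ − L₁ = 2.8732 − 2.8664 = 6.80×10⁻³ m
α₁L₁ − α₂L₂ = 22.1×10⁻⁶×2.8664 − 8.9×10⁻⁷×2.8732 = 6.0790292×10⁻⁵ m/K
ΔT = 6.80×10⁻³ / 6.0790292×10⁻⁵ = 111.860 K
T = 18.3 + 111.860 = 130.160 °C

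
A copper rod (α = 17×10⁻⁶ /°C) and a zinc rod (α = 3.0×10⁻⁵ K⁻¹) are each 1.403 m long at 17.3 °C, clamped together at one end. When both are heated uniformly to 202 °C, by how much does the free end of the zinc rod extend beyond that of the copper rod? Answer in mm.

ΔT = 184.7 K
copper: ΔL = 17×10⁻⁶ × 1.403 m × 184.7 = 4.4053×10⁻³ m = 4.4053 mm
zinc: ΔL = 3.0×10⁻⁵ × 1.403 m × 184.7 = 7.7740×10⁻³ m = 7.7740 mm
difference = 7.7740 − 4.4053 = 3.3687 mm

3.37 mm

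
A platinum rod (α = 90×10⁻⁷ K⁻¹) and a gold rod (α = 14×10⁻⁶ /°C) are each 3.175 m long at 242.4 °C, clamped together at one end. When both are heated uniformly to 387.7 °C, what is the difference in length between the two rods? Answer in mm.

ΔT = 145.3 K
platinum: ΔL = 90×10⁻⁷ × 3.175 m × 145.3 = 4.1519×10⁻³ m = 4.1519 mm
gold: ΔL = 14×10⁻⁶ × 3.175 m × 145.3 = 6.4586×10⁻³ m = 6.4586 mm
difference = 6.4586 − 4.1519 = 2.3067 mm

2.31 mm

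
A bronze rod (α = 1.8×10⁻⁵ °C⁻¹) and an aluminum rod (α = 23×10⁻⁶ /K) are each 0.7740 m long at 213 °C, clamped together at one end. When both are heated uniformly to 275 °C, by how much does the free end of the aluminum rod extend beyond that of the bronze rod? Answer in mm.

0.240 mm

ΔT = 62 K
bronze: ΔL = 1.8×10⁻⁵ × 0.7740 m × 62 = 8.6378×10⁻⁴ m = 0.86378 mm
aluminum: ΔL = 23×10⁻⁶ × 0.7740 m × 62 = 1.1037×10⁻³ m = 1.1037 mm
difference = 1.1037 − 0.86378 = 0.23992 mm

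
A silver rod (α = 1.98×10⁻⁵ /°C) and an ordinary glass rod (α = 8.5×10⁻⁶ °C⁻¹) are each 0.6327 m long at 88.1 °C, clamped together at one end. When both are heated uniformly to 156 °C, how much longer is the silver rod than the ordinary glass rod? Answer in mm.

ΔT = 67.9 K
silver: ΔL = 1.98×10⁻⁵ × 0.6327 m × 67.9 = 8.5061×10⁻⁴ m = 0.85061 mm
ordinary glass: ΔL = 8.5×10⁻⁶ × 0.6327 m × 67.9 = 3.6516×10⁻⁴ m = 0.36516 mm
difference = 0.85061 − 0.36516 = 0.48545 mm

0.485 mm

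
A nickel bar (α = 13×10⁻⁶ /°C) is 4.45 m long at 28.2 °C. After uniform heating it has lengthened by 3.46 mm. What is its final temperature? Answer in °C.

ΔL = αL₀ΔT ⇒ ΔT = ΔL / (αL₀)
ΔT = 3.46×10⁻³ m / (13×10⁻⁶ × 4.45 m) = 59.810 K
T = 28.2 + 59.810 = 88.010 °C

T = 88.0 °C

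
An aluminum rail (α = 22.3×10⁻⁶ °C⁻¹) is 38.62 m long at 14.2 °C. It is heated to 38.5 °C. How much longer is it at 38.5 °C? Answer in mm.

|ΔT| = |38.5 − 14.2| = 24.3 K
ΔL = αL₀ΔT = (22.3×10⁻⁶)(38.62)(24.3) = 2.09×10⁻² m

ΔL = 20.9 mm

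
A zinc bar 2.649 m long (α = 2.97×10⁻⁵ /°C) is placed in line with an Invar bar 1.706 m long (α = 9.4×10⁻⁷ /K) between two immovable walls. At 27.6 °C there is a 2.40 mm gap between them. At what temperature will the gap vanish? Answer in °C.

α₁L₁ = 7.86753×10⁻⁵ m/K, α₂L₂ = 1.60364×10⁻⁶ m/K → total 8.027894×10⁻⁵ m/K
ΔT = g/(α₁L₁+α₂L₂) = 2.40×10⁻³ / 8.027894×10⁻⁵ = 29.896 K
T = 27.6 + 29.896 = 57.496 °C

T = 57.5 °C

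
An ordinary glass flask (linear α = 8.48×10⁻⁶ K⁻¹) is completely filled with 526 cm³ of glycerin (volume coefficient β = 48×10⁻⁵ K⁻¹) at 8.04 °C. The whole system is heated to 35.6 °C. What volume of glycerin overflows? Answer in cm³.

6.59 cm³

The flask also expands: β_container ≈ 3α = 2.544×10⁻⁵ /K
Net overflow = V₀(β_liq − 3α_cont)ΔT
β − 3α = 4.80×10⁻⁴ − 2.544×10⁻⁵ = 4.5456×10⁻⁴ /K; ΔT = 27.56 K
ΔV = 526 × 4.5456×10⁻⁴ × 27.56 = 6.59 cm³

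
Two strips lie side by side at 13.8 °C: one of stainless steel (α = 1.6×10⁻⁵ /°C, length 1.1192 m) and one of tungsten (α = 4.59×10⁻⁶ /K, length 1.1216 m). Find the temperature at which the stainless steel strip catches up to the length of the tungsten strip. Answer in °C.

Equal length when α₁L₁ΔT − α₂L₂ΔT = L₂ − L₁ = 2.40×10⁻³ m
α₁L₁ = 1.79072×10⁻⁵, α₂L₂ = 5.148144×10⁻⁶ → Δ(αL) = 1.2759056×10⁻⁵ m/K
ΔT = 2.40×10⁻³ / 1.2759056×10⁻⁵ = 188.102 K, so T = 13.8 + 188.102 = 201.902 °C

T = 201.9 °C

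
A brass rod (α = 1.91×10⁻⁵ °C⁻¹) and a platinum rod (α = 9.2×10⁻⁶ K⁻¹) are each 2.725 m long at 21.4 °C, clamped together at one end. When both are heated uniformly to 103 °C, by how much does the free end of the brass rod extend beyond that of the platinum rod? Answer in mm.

2.20 mm

ΔT = 81.6 K
brass: ΔL = 1.91×10⁻⁵ × 2.725 m × 81.6 = 4.2471×10⁻³ m = 4.2471 mm
platinum: ΔL = 9.2×10⁻⁶ × 2.725 m × 81.6 = 2.0457×10⁻³ m = 2.0457 mm
difference = 4.2471 − 2.0457 = 2.2014 mm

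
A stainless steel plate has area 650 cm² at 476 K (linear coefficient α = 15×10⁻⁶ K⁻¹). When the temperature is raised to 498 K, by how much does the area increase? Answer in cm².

Area coefficient ≈ 2α; |ΔT| = 22 K
ΔA = 2αA₀ΔT = 2(15×10⁻⁶)(650)(22) = 0.429 cm²

ΔA = 0.429 cm²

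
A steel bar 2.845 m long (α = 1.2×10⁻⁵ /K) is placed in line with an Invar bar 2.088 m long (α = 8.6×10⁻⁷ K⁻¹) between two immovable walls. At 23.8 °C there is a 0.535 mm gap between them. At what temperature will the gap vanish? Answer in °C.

T = 38.7 °C

Gap closes when ΔL₁ + ΔL₂ = 0.535 mm = 5.35×10⁻⁴ m
(α₁L₁ + α₂L₂)ΔT = g
α₁L₁ + α₂L₂ = 1.2×10⁻⁵×2.845 + 8.6×10⁻⁷×2.088 = 3.593568×10⁻⁵ m/K
ΔT = 5.35×10⁻⁴ / 3.593568×10⁻⁵ = 14.888 K
T = 23.8 + 14.888 = 38.688 °C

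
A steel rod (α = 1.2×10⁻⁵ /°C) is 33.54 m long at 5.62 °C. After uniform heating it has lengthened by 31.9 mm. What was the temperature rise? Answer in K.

ΔT = 79.3 K

ΔL = αL₀ΔT ⇒ ΔT = ΔL / (αL₀)
ΔT = 31.9×10⁻³ m / (1.2×10⁻⁵ × 33.54 m) = 79.259 K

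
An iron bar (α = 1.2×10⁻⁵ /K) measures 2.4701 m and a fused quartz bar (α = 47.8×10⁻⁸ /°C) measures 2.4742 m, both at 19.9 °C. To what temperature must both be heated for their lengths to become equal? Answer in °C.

L₁(1 + α₁ΔT) = L₂(1 + α₂ΔT) ⇒ ΔT = (L₂ − L₁)/(α₁L₁ − α₂L₂)
L₂ − L₁ = 2.4742 − 2.4701 = 4.10×10⁻³ m
α₁L₁ − α₂L₂ = 1.2×10⁻⁵×2.4701 − 47.8×10⁻⁸×2.4742 = 2.84585324×10⁻⁵ m/K
ΔT = 4.10×10⁻³ / 2.84585324×10⁻⁵ = 144.069 K
T = 19.9 + 144.069 = 163.969 °C

T = 164.0 °C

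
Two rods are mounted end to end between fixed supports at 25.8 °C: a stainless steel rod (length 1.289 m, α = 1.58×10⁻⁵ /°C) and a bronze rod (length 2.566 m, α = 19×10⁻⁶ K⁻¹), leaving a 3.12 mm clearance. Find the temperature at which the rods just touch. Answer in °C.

T = 70.9 °C

α₁L₁ = 2.03662×10⁻⁵ m/K, α₂L₂ = 4.8754×10⁻⁵ m/K → total 6.91202×10⁻⁵ m/K
ΔT = g/(α₁L₁+α₂L₂) = 3.12×10⁻³ / 6.91202×10⁻⁵ = 45.139 K
T = 25.8 + 45.139 = 70.939 °C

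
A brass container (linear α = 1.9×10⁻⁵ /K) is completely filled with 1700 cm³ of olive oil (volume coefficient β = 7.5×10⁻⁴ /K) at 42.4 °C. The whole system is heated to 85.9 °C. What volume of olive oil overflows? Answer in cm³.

The container also expands: β_container ≈ 3α = 5.7×10⁻⁵ /K
Net overflow = V₀(β_liq − 3α_cont)ΔT
β − 3α = 7.50×10⁻⁴ − 5.7×10⁻⁵ = 6.93×10⁻⁴ /K; ΔT = 43.5 K
ΔV = 1700 × 6.93×10⁻⁴ × 43.5 = 51.2 cm³

51.2 cm³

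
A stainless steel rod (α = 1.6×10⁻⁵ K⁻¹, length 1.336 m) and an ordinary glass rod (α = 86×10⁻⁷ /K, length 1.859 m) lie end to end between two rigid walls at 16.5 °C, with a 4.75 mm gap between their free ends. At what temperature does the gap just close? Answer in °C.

Gap closes when ΔL₁ + ΔL₂ = 4.75 mm = 4.75×10⁻³ m
(α₁L₁ + α₂L₂)ΔT = g
α₁L₁ + α₂L₂ = 1.6×10⁻⁵×1.336 + 86×10⁻⁷×1.859 = 3.73634×10⁻⁵ m/K
ΔT = 4.75×10⁻³ / 3.73634×10⁻⁵ = 127.13 K
T = 16.5 + 127.13 = 143.63 °C

T = 144 °C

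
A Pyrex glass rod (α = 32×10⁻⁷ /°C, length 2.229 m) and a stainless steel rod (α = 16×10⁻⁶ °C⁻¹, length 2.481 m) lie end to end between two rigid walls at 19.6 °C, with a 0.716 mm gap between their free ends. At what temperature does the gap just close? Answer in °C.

Gap closes when ΔL₁ + ΔL₂ = 0.716 mm = 7.16×10⁻⁴ m
(α₁L₁ + α₂L₂)ΔT = g
α₁L₁ + α₂L₂ = 32×10⁻⁷×2.229 + 16×10⁻⁶×2.481 = 4.68288×10⁻⁵ m/K
ΔT = 7.16×10⁻⁴ / 4.68288×10⁻⁵ = 15.290 K
T = 19.6 + 15.290 = 34.890 °C

T = 34.9 °C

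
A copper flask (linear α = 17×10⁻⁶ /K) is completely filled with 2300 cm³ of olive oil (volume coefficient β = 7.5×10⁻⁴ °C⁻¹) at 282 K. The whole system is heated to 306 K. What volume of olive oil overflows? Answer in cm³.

38.6 cm³

The flask also expands: β_container ≈ 3α = 5.1×10⁻⁵ /K
Net overflow = V₀(β_liq − 3α_cont)ΔT
β − 3α = 7.50×10⁻⁴ − 5.1×10⁻⁵ = 6.99×10⁻⁴ /K; ΔT = 24 K
ΔV = 2300 × 6.99×10⁻⁴ × 24 = 38.6 cm³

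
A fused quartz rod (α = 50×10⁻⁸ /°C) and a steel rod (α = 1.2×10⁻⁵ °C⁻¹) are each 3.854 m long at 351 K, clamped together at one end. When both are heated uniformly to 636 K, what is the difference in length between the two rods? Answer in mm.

ΔT = 285 K
fused quartz: ΔL = 50×10⁻⁸ × 3.854 m × 285 = 5.4919×10⁻⁴ m = 0.54919 mm
steel: ΔL = 1.2×10⁻⁵ × 3.854 m × 285 = 1.3181×10⁻² m = 13.181 mm
difference = 13.181 − 0.54919 = 12.63181 mm

12.6 mm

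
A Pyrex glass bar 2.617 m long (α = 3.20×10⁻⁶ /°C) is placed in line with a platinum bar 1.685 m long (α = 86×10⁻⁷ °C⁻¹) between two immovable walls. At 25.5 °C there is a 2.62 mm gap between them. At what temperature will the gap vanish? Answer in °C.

T = 140 °C

α₁L₁ = 8.3744×10⁻⁶ m/K, α₂L₂ = 1.4491×10⁻⁵ m/K → total 2.28654×10⁻⁵ m/K
ΔT = g/(α₁L₁+α₂L₂) = 2.62×10⁻³ / 2.28654×10⁻⁵ = 114.58 K
T = 25.5 + 114.58 = 140.08 °C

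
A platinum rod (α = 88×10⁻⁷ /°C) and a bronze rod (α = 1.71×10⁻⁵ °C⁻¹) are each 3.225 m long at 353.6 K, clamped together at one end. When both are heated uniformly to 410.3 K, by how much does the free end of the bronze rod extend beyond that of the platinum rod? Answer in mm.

1.52 mm

ΔT = 56.7 K
platinum: ΔL = 88×10⁻⁷ × 3.225 m × 56.7 = 1.6091×10⁻³ m = 1.6091 mm
bronze: ΔL = 1.71×10⁻⁵ × 3.225 m × 56.7 = 3.1269×10⁻³ m = 3.1269 mm
difference = 3.1269 − 1.6091 = 1.5178 mm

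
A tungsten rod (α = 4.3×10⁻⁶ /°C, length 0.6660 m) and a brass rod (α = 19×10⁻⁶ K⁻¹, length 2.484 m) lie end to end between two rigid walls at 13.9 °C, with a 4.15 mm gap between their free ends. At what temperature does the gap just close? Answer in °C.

α₁L₁ = 2.8638×10⁻⁶ m/K, α₂L₂ = 4.7196×10⁻⁵ m/K → total 5.00598×10⁻⁵ m/K
ΔT = g/(α₁L₁+α₂L₂) = 4.15×10⁻³ / 5.00598×10⁻⁵ = 82.901 K
T = 13.9 + 82.901 = 96.801 °C

T = 96.8 °C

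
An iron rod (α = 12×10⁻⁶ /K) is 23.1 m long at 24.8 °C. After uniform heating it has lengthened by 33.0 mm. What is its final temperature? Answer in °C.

T = 144 °C

ΔL = αL₀ΔT ⇒ ΔT = ΔL / (αL₀)
ΔT = 33.0×10⁻³ m / (12×10⁻⁶ × 23.1 m) = 119.05 K
T = 24.8 + 119.05 = 143.85 °C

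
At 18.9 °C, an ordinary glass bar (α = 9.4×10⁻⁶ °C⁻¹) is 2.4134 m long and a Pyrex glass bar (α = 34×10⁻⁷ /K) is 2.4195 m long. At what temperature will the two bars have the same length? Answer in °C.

Equal length when α₁L₁ΔT − α₂L₂ΔT = L₂ − L₁ = 6.10×10⁻³ m
α₁L₁ = 2.268596×10⁻⁵, α₂L₂ = 8.2263×10⁻⁶ → Δ(αL) = 1.445966×10⁻⁵ m/K
ΔT = 6.10×10⁻³ / 1.445966×10⁻⁵ = 421.863 K, so T = 18.9 + 421.863 = 440.763 °C

T = 440.8 °C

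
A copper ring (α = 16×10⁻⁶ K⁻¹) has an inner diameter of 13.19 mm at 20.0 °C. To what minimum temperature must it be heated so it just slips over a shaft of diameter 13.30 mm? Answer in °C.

T = 541 °C

Required Δd = 13.30 − 13.19 = 0.11 mm
Δd = αd₀ΔT ⇒ ΔT = Δd/(αd₀) = 0.11 / (16×10⁻⁶ × 13.19) = 521.23 K
T_min = 20.0 + 521.23 = 541.23 °C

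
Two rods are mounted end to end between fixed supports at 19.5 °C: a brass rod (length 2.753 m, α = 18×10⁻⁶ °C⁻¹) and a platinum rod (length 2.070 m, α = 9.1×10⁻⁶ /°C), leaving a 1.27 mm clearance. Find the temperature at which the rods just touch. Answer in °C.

α₁L₁ = 4.9554×10⁻⁵ m/K, α₂L₂ = 1.8837×10⁻⁵ m/K → total 6.8391×10⁻⁵ m/K
ΔT = g/(α₁L₁+α₂L₂) = 1.27×10⁻³ / 6.8391×10⁻⁵ = 18.570 K
T = 19.5 + 18.570 = 38.070 °C

T = 38.1 °C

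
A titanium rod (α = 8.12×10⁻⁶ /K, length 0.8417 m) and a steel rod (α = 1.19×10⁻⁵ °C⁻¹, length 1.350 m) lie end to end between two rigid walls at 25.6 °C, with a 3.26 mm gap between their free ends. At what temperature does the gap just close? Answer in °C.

T = 168 °C

α₁L₁ = 6.834604×10⁻⁶ m/K, α₂L₂ = 1.6065×10⁻⁵ m/K → total 2.2899604×10⁻⁵ m/K
ΔT = g/(α₁L₁+α₂L₂) = 3.26×10⁻³ / 2.2899604×10⁻⁵ = 142.36 K
T = 25.6 + 142.36 = 167.96 °C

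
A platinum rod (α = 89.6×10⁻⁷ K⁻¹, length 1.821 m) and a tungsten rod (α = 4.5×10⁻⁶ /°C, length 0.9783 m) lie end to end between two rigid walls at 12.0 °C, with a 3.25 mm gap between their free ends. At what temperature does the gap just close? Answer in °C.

Gap closes when ΔL₁ + ΔL₂ = 3.25 mm = 3.25×10⁻³ m
(α₁L₁ + α₂L₂)ΔT = g
α₁L₁ + α₂L₂ = 89.6×10⁻⁷×1.821 + 4.5×10⁻⁶×0.9783 = 2.071851×10⁻⁵ m/K
ΔT = 3.25×10⁻³ / 2.071851×10⁻⁵ = 156.86 K
T = 12.0 + 156.86 = 168.86 °C

T = 169 °C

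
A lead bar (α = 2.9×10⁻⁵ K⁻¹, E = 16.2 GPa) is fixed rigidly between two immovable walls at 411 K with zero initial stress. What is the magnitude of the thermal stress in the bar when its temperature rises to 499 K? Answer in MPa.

σ = 41.3 MPa

Fully constrained: the free strain ε = αΔT is blocked, so σ = Eε = EαΔT.
|ΔT| = 88 K
σ = 16.2×10⁹ × 2.9×10⁻⁵ × 88 = 4.13×10⁷ Pa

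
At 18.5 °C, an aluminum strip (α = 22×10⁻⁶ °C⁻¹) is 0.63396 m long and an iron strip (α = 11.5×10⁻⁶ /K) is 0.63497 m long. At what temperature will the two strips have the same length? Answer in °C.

Equal length when α₁L₁ΔT − α₂L₂ΔT = L₂ − L₁ = 1.01×10⁻³ m
α₁L₁ = 1.394712×10⁻⁵, α₂L₂ = 7.302155×10⁻⁶ → Δ(αL) = 6.644965×10⁻⁶ m/K
ΔT = 1.01×10⁻³ / 6.644965×10⁻⁶ = 151.995 K, so T = 18.5 + 151.995 = 170.495 °C

T = 170.5 °C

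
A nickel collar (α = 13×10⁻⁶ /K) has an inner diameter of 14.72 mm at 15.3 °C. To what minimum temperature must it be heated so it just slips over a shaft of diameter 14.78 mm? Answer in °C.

Required Δd = 14.78 − 14.72 = 0.06 mm
Δd = αd₀ΔT ⇒ ΔT = Δd/(αd₀) = 0.06 / (13×10⁻⁶ × 14.72) = 313.55 K
T_min = 15.3 + 313.55 = 328.85 °C

T = 329 °C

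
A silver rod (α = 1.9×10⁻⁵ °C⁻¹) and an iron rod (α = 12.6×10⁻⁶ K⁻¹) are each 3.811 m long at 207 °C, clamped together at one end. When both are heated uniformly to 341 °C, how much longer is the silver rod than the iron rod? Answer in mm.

ΔT = 134 K
silver: ΔL = 1.9×10⁻⁵ × 3.811 m × 134 = 9.7028×10⁻³ m = 9.7028 mm
iron: ΔL = 12.6×10⁻⁶ × 3.811 m × 134 = 6.4345×10⁻³ m = 6.4345 mm
difference = 9.7028 − 6.4345 = 3.2683 mm

3.27 mm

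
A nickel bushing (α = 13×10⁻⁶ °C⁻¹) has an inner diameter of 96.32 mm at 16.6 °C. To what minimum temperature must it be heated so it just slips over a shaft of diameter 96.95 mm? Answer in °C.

Required Δd = 96.95 − 96.32 = 0.63 mm
Δd = αd₀ΔT ⇒ ΔT = Δd/(αd₀) = 0.63 / (13×10⁻⁶ × 96.32) = 503.13 K
T_min = 16.6 + 503.13 = 519.73 °C

T = 520 °C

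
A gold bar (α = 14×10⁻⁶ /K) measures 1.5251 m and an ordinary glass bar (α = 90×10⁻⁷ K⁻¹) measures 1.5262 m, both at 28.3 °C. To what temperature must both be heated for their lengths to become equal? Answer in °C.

Equal length when α₁L₁ΔT − α₂L₂ΔT = L₂ − L₁ = 1.10×10⁻³ m
α₁L₁ = 2.13514×10⁻⁵, α₂L₂ = 1.37358×10⁻⁵ → Δ(αL) = 7.6156×10⁻⁶ m/K
ΔT = 1.10×10⁻³ / 7.6156×10⁻⁶ = 144.440 K, so T = 28.3 + 144.440 = 172.740 °C

T = 172.7 °C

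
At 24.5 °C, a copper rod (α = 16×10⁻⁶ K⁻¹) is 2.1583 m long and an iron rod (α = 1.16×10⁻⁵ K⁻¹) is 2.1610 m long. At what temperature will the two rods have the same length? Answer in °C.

T = 309.8 °C

Equal length when α₁L₁ΔT − α₂L₂ΔT = L₂ − L₁ = 2.70×10⁻³ m
α₁L₁ = 3.45328×10⁻⁵, α₂L₂ = 2.50676×10⁻⁵ → Δ(αL) = 9.4652×10⁻⁶ m/K
ΔT = 2.70×10⁻³ / 9.4652×10⁻⁶ = 285.255 K, so T = 24.5 + 285.255 = 309.755 °C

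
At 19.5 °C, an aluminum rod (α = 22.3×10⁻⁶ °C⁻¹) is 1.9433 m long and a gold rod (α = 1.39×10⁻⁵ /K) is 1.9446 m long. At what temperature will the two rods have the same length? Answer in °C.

Equal length when α₁L₁ΔT − α₂L₂ΔT = L₂ − L₁ = 1.30×10⁻³ m
α₁L₁ = 4.333559×10⁻⁵, α₂L₂ = 2.702994×10⁻⁵ → Δ(αL) = 1.630565×10⁻⁵ m/K
ΔT = 1.30×10⁻³ / 1.630565×10⁻⁵ = 79.7270 K, so T = 19.5 + 79.7270 = 99.2270 °C

T = 99.23 °C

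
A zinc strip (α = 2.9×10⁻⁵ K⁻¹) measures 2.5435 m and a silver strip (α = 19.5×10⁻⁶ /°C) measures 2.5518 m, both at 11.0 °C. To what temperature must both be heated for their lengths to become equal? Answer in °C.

L₁(1 + α₁ΔT) = L₂(1 + α₂ΔT) ⇒ ΔT = (L₂ − L₁)/(α₁L₁ − α₂L₂)
L₂ − L₁ = 2.5518 − 2.5435 = 8.30×10⁻³ m
α₁L₁ − α₂L₂ = 2.9×10⁻⁵×2.5435 − 19.5×10⁻⁶×2.5518 = 2.40014×10⁻⁵ m/K
ΔT = 8.30×10⁻³ / 2.40014×10⁻⁵ = 345.813 K
T = 11.0 + 345.813 = 356.813 °C

T = 356.8 °C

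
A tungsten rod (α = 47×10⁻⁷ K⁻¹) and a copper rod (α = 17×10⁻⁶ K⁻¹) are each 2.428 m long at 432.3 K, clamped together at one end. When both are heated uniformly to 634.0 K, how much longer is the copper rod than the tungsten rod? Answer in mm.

ΔT = 201.7 K
tungsten: ΔL = 47×10⁻⁷ × 2.428 m × 201.7 = 2.3017×10⁻³ m = 2.3017 mm
copper: ΔL = 17×10⁻⁶ × 2.428 m × 201.7 = 8.3254×10⁻³ m = 8.3254 mm
difference = 8.3254 − 2.3017 = 6.0237 mm

6.02 mm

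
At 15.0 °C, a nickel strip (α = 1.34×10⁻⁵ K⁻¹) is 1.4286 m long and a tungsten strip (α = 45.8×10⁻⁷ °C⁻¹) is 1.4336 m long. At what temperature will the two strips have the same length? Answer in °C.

T = 412.5 °C

Equal length when α₁L₁ΔT − α₂L₂ΔT = L₂ − L₁ = 5.00×10⁻³ m
α₁L₁ = 1.914324×10⁻⁵, α₂L₂ = 6.565888×10⁻⁶ → Δ(αL) = 1.2577352×10⁻⁵ m/K
ΔT = 5.00×10⁻³ / 1.2577352×10⁻⁵ = 397.540 K, so T = 15.0 + 397.540 = 412.540 °C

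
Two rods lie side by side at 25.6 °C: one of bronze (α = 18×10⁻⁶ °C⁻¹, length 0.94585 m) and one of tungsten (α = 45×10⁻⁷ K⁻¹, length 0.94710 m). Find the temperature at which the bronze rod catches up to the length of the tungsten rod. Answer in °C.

T = 123.5 °C

L₁(1 + α₁ΔT) = L₂(1 + α₂ΔT) ⇒ ΔT = (L₂ − L₁)/(α₁L₁ − α₂L₂)
L₂ − L₁ = 0.94710 − 0.94585 = 1.25×10⁻³ m
α₁L₁ − α₂L₂ = 18×10⁻⁶×0.94585 − 45×10⁻⁷×0.94710 = 1.276335×10⁻⁵ m/K
ΔT = 1.25×10⁻³ / 1.276335×10⁻⁵ = 97.937 K
T = 25.6 + 97.937 = 123.537 °C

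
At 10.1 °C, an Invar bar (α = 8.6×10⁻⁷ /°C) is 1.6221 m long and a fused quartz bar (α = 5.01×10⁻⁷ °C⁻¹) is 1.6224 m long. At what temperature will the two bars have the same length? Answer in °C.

L₁(1 + α₁ΔT) = L₂(1 + α₂ΔT) ⇒ ΔT = (L₂ − L₁)/(α₁L₁ − α₂L₂)
L₂ − L₁ = 1.6224 − 1.6221 = 3.00×10⁻⁴ m
α₁L₁ − α₂L₂ = 8.6×10⁻⁷×1.6221 − 5.01×10⁻⁷×1.6224 = 5.821836×10⁻⁷ m/K
ΔT = 3.00×10⁻⁴ / 5.821836×10⁻⁷ = 515.301 K
T = 10.1 + 515.301 = 525.401 °C

T = 525.4 °C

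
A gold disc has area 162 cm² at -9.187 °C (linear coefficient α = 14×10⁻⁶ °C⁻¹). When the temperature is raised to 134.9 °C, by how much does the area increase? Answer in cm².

Area coefficient ≈ 2α; |ΔT| = 144.087 K
ΔA = 2αA₀ΔT = 2(14×10⁻⁶)(162)(144.087) = 0.654 cm²

ΔA = 0.654 cm²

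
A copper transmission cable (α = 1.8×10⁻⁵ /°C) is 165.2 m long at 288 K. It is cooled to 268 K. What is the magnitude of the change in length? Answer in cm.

ΔL = 5.95 cm

|ΔT| = |268 − 288| = 20 K
ΔL = αL₀ΔT = (1.8×10⁻⁵)(165.2)(20) = 5.95×10⁻² m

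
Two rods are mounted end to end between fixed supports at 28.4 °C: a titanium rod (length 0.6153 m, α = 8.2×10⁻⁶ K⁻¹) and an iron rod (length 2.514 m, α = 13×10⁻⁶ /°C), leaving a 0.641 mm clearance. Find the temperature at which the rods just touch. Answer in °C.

T = 45.4 °C

Gap closes when ΔL₁ + ΔL₂ = 0.641 mm = 6.41×10⁻⁴ m
(α₁L₁ + α₂L₂)ΔT = g
α₁L₁ + α₂L₂ = 8.2×10⁻⁶×0.6153 + 13×10⁻⁶×2.514 = 3.772746×10⁻⁵ m/K
ΔT = 6.41×10⁻⁴ / 3.772746×10⁻⁵ = 16.990 K
T = 28.4 + 16.990 = 45.390 °C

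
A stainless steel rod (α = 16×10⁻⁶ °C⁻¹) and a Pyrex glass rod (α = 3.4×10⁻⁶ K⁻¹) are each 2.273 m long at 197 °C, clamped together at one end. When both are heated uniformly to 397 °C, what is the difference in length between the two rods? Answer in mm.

5.73 mm

ΔT = 200 K
stainless steel: ΔL = 16×10⁻⁶ × 2.273 m × 200 = 7.2736×10⁻³ m = 7.2736 mm
Pyrex glass: ΔL = 3.4×10⁻⁶ × 2.273 m × 200 = 1.5456×10⁻³ m = 1.5456 mm
difference = 7.2736 − 1.5456 = 5.7280 mm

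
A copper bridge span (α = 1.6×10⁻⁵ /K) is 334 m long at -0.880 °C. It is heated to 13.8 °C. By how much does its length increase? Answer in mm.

ΔL = 78.4 mm

|ΔT| = |13.8 − (-0.880)| = 14.680 K
ΔL = αL₀ΔT = (1.6×10⁻⁵)(334)(14.680) = 7.84×10⁻² m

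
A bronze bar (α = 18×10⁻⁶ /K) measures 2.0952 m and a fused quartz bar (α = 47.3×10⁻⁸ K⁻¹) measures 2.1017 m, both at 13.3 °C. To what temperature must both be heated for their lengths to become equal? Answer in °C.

Equal length when α₁L₁ΔT − α₂L₂ΔT = L₂ − L₁ = 6.50×10⁻³ m
α₁L₁ = 3.77136×10⁻⁵, α₂L₂ = 9.941041×10⁻⁷ → Δ(αL) = 3.67194959×10⁻⁵ m/K
ΔT = 6.50×10⁻³ / 3.67194959×10⁻⁵ = 177.018 K, so T = 13.3 + 177.018 = 190.318 °C

T = 190.3 °C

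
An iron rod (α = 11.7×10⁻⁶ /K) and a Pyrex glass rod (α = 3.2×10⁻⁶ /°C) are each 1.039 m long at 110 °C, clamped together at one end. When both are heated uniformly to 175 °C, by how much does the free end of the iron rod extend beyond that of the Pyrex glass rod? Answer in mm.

ΔT = 65 K
iron: ΔL = 11.7×10⁻⁶ × 1.039 m × 65 = 7.9016×10⁻⁴ m = 0.79016 mm
Pyrex glass: ΔL = 3.2×10⁻⁶ × 1.039 m × 65 = 2.1611×10⁻⁴ m = 0.21611 mm
difference = 0.79016 − 0.21611 = 0.57405 mm

0.574 mm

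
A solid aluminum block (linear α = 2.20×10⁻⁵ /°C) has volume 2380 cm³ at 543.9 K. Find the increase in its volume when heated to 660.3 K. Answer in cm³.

Isotropic solid: β ≈ 3α = 6.6×10⁻⁵ /K; ΔT = 116.4 K
ΔV = 3αV₀ΔT = 3(2.20×10⁻⁵)(2380)(116.4) = 18.3 cm³

ΔV = 18.3 cm³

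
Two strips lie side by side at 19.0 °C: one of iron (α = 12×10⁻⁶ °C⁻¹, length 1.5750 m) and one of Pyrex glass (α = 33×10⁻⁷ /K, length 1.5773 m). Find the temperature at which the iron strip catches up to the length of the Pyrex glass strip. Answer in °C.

T = 186.9 °C

Equal length when α₁L₁ΔT − α₂L₂ΔT = L₂ − L₁ = 2.30×10⁻³ m
α₁L₁ = 1.890×10⁻⁵, α₂L₂ = 5.20509×10⁻⁶ → Δ(αL) = 1.369491×10⁻⁵ m/K
ΔT = 2.30×10⁻³ / 1.369491×10⁻⁵ = 167.946 K, so T = 19.0 + 167.946 = 186.946 °C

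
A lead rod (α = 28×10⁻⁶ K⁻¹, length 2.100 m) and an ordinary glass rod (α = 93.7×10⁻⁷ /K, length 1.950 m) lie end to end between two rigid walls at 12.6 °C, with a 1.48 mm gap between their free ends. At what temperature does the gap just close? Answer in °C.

α₁L₁ = 5.880×10⁻⁵ m/K, α₂L₂ = 1.82715×10⁻⁵ m/K → total 7.70715×10⁻⁵ m/K
ΔT = g/(α₁L₁+α₂L₂) = 1.48×10⁻³ / 7.70715×10⁻⁵ = 19.203 K
T = 12.6 + 19.203 = 31.803 °C

T = 31.8 °C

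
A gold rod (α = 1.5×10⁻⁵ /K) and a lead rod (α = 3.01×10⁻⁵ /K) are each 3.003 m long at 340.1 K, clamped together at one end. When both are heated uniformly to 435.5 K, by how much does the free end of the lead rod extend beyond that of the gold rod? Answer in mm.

ΔT = 95.4 K
gold: ΔL = 1.5×10⁻⁵ × 3.003 m × 95.4 = 4.2973×10⁻³ m = 4.2973 mm
lead: ΔL = 3.01×10⁻⁵ × 3.003 m × 95.4 = 8.6232×10⁻³ m = 8.6232 mm
difference = 8.6232 − 4.2973 = 4.3259 mm

4.33 mm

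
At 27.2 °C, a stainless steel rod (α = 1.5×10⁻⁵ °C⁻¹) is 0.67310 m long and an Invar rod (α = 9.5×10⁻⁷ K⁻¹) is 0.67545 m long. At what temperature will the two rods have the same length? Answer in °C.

Equal length when α₁L₁ΔT − α₂L₂ΔT = L₂ − L₁ = 2.35×10⁻³ m
α₁L₁ = 1.00965×10⁻⁵, α₂L₂ = 6.416775×10⁻⁷ → Δ(αL) = 9.4548225×10⁻⁶ m/K
ΔT = 2.35×10⁻³ / 9.4548225×10⁻⁶ = 248.550 K, so T = 27.2 + 248.550 = 275.750 °C

T = 275.8 °C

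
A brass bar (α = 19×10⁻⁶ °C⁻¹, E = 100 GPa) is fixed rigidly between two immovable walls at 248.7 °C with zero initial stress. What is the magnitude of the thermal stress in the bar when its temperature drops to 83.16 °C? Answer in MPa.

σ = 315 MPa

Fully constrained: the free strain ε = αΔT is blocked, so σ = Eε = EαΔT.
|ΔT| = 165.54 K
σ = 100×10⁹ × 19×10⁻⁶ × 165.54 = 3.15×10⁸ Pa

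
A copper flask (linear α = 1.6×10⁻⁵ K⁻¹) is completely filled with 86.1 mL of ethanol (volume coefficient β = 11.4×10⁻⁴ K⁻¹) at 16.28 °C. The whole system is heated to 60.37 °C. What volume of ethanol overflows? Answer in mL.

4.15 mL

The flask also expands: β_container ≈ 3α = 4.8×10⁻⁵ /K
Net overflow = V₀(β_liq − 3α_cont)ΔT
β − 3α = 1.14×10⁻³ − 4.8×10⁻⁵ = 1.092×10⁻³ /K; ΔT = 44.09 K
ΔV = 86.1 × 1.092×10⁻³ × 44.09 = 4.15 mL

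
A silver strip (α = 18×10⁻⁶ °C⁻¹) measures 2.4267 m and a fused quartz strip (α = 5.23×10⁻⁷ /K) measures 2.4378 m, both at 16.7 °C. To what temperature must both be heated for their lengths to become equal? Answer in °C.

L₁(1 + α₁ΔT) = L₂(1 + α₂ΔT) ⇒ ΔT = (L₂ − L₁)/(α₁L₁ − α₂L₂)
L₂ − L₁ = 2.4378 − 2.4267 = 1.11×10⁻² m
α₁L₁ − α₂L₂ = 18×10⁻⁶×2.4267 − 5.23×10⁻⁷×2.4378 = 4.24056306×10⁻⁵ m/K
ΔT = 1.11×10⁻² / 4.24056306×10⁻⁵ = 261.758 K
T = 16.7 + 261.758 = 278.458 °C

T = 278.5 °C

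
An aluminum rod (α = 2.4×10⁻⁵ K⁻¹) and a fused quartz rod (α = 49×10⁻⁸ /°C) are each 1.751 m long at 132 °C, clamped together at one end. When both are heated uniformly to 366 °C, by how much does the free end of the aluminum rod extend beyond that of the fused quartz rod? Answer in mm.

9.63 mm

ΔT = 234 K
aluminum: ΔL = 2.4×10⁻⁵ × 1.751 m × 234 = 9.8336×10⁻³ m = 9.8336 mm
fused quartz: ΔL = 49×10⁻⁸ × 1.751 m × 234 = 2.0077×10⁻⁴ m = 0.20077 mm
difference = 9.8336 − 0.20077 = 9.63283 mm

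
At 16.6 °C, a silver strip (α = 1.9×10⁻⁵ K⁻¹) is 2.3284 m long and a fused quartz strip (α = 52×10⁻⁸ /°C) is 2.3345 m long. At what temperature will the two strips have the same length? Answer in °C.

T = 158.4 °C

L₁(1 + α₁ΔT) = L₂(1 + α₂ΔT) ⇒ ΔT = (L₂ − L₁)/(α₁L₁ − α₂L₂)
L₂ − L₁ = 2.3345 − 2.3284 = 6.10×10⁻³ m
α₁L₁ − α₂L₂ = 1.9×10⁻⁵×2.3284 − 52×10⁻⁸×2.3345 = 4.302566×10⁻⁵ m/K
ΔT = 6.10×10⁻³ / 4.302566×10⁻⁵ = 141.776 K
T = 16.6 + 141.776 = 158.376 °C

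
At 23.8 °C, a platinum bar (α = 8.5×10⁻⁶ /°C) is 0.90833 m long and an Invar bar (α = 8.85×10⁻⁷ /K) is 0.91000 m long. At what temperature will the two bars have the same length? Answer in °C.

T = 265.3 °C

Equal length when α₁L₁ΔT − α₂L₂ΔT = L₂ − L₁ = 1.67×10⁻³ m
α₁L₁ = 7.720805×10⁻⁶, α₂L₂ = 8.0535×10⁻⁷ → Δ(αL) = 6.915455×10⁻⁶ m/K
ΔT = 1.67×10⁻³ / 6.915455×10⁻⁶ = 241.488 K, so T = 23.8 + 241.488 = 265.288 °C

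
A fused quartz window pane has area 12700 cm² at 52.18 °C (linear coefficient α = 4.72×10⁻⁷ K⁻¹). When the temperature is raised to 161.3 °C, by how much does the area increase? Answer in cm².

ΔA = 1.31 cm²

Area coefficient ≈ 2α; |ΔT| = 109.12 K
ΔA = 2αA₀ΔT = 2(4.72×10⁻⁷)(12700)(109.12) = 1.31 cm²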